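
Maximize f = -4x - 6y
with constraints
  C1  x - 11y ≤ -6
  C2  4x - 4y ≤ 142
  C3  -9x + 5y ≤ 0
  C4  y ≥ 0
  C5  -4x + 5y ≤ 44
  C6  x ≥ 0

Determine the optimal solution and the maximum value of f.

x = 15/47, y = 27/47, maximum f = -222/47

Feasible corners and f = -4x - 6y:
  (793/20, 83/20) → f = -367/2
  (15/47, 27/47) → f = -222/47
  (443/2, 186) → f = -2002
  (44/5, 396/25) → f = -3256/25

The optimum lies where x - 11y = -6 and -9x + 5y = 0.
Solving simultaneously gives x = 15/47, y = 27/47.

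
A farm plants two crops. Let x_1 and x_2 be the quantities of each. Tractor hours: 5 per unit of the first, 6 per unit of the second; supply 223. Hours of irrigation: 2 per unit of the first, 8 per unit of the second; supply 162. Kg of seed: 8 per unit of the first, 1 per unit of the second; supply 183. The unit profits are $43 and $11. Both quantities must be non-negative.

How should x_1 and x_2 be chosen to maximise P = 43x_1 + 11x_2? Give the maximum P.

Feasible corners and P = 43x_1 + 11x_2:
  (0, 0) → P = 0
  (0, 81/4) → P = 891/4
  (183/8, 0) → P = 7869/8
  (21, 15) → P = 1068

x_1 = 21, x_2 = 15, maximum P = 1068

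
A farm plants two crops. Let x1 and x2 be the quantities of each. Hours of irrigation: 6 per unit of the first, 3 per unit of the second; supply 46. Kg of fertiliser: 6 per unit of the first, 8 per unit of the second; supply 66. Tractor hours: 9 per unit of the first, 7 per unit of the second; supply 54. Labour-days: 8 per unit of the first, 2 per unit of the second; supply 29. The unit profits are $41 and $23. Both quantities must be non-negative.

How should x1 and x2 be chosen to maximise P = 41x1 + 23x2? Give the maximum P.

x1 = 5/2, x2 = 9/2, maximum P = 206

Vertices and P = 41x1 + 23x2:
  (0, 0) → P = 0
  (0, 54/7) → P = 1242/7
  (29/8, 0) → P = 1189/8
  (5/2, 9/2) → P = 206

At the optimal vertex, 9x1 + 7x2 = 54 and 8x1 + 2x2 = 29.
Solving simultaneously gives x1 = 5/2, x2 = 9/2.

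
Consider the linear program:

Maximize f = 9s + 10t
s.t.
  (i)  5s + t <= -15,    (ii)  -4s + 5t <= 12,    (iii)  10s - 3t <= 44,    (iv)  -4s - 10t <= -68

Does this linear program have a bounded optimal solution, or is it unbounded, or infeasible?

infeasible

The boundaries 5s + t = -15 and -4s + 5t = 12 meet at (-3, 0), but that point violates -4s - 10t ≤ -68. Every candidate vertex is excluded by some other constraint, so the feasible region is empty.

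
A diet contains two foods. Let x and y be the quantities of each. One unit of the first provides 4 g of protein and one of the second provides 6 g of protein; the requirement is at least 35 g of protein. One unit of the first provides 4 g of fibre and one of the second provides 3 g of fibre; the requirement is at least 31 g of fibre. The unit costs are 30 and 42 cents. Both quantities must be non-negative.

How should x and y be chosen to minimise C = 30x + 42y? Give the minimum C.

x = 27/4, y = 4/3, minimum C = 517/2

Extreme points and C = 30x + 42y:
  (0, 31/3) → C = 434
  (35/4, 0) → C = 525/2
  (27/4, 4/3) → C = 517/2
The feasible region is unbounded (it extends along (0, 1), (1, 0)), but C strictly increases along every unbounded feasible direction, so there is no improving ray and the minimum is attained at a vertex.

The optimum lies where 4x + 6y = 35 and 4x + 3y = 31.
Solving simultaneously gives x = 27/4, y = 4/3.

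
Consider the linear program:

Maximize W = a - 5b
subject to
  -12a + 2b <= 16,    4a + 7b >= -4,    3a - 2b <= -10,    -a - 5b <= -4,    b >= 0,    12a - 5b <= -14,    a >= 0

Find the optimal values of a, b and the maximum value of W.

a = 0, b = 5, maximum W = -25

The feasible region is unbounded (it extends along (1, 6), (5, 12)), but W strictly decreases along every unbounded feasible direction, so there is no improving ray and the maximum is attained at a vertex.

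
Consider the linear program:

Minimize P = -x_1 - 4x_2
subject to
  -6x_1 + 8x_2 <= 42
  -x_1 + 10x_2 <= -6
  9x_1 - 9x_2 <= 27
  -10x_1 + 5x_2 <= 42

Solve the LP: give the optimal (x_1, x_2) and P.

x_1 = 8/3, x_2 = -1/3, minimum P = -4/3

Vertices and P = -x_1 - 4x_2:
  (8/3, -1/3) → P = -4/3
  (-90/19, -102/95) → P = 858/95
  (-57/5, -72/5) → P = 69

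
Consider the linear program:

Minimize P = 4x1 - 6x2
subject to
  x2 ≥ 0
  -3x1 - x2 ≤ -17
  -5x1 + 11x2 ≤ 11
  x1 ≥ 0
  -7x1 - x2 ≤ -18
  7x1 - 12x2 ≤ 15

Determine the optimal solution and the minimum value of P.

Vertices and P = 4x1 - 6x2:
  (88/19, 59/19) → P = -2/19
  (219/43, 74/43) → P = 432/43
  (297/17, 152/17) → P = 276/17

x1 = 88/19, x2 = 59/19, minimum P = -2/19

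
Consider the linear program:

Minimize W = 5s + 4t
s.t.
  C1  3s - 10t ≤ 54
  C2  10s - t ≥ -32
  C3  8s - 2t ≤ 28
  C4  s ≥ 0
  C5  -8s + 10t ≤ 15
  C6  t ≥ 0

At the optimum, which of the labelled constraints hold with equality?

Feasible corners and W = 5s + 4t:
  (155/32, 43/8) → W = 1463/32
  (7/2, 0) → W = 35/2
  (0, 3/2) → W = 6
  (0, 0) → W = 0

The minimum is at (0, 0). Substituting into each constraint, equality holds for C4 and C6; the remaining constraints have slack.

C4 and C6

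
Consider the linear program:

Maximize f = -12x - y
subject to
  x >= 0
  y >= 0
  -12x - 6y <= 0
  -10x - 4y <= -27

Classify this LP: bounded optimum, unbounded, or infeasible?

bounded optimum

Corner points and f = -12x - y:
  (0, 27/4) → f = -27/4
  (27/10, 0) → f = -162/5
The feasible region has finitely many vertices and no improving ray; the maximum is -27/4 at (0, 27/4).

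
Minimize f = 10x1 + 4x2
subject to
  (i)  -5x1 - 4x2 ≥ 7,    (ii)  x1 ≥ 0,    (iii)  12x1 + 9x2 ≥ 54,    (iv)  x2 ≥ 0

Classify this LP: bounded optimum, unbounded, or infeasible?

The boundaries -5x1 - 4x2 = 7 and 12x1 + 9x2 = 54 meet at (93, -118), but that point violates x2 ≥ 0. Every candidate vertex is excluded by some other constraint, so the feasible region is empty.

infeasible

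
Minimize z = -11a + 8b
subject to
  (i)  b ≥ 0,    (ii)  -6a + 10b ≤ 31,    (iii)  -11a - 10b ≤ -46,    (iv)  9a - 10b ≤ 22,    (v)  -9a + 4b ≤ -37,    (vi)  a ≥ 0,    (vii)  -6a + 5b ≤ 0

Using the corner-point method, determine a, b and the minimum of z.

a = 53/3, b = 137/10, minimum z = -1271/15

Vertices and z = -11a + 8b:
  (53/3, 137/10) → z = -1271/15
  (247/33, 167/22) → z = -713/33
  (47/9, 5/2) → z = -337/9

The optimum lies where -6a + 10b = 31 and 9a - 10b = 22.
Solving simultaneously gives a = 53/3, b = 137/10.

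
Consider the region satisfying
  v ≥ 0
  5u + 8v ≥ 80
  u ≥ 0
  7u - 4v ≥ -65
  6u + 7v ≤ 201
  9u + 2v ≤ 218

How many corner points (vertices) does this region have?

6

The feasible vertices (each the meet of two boundaries and inside every other half-plane) are:
  (16, 0)
  (218/9, 0)
  (0, 10)
  (0, 65/4)
  (349/73, 1797/73)
  (1124/51, 167/17)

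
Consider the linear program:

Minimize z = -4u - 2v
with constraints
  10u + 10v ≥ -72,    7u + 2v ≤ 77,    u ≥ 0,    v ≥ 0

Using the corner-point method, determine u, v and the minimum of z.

The binding constraints are 7u + 2v = 77 and u = 0.
Solving simultaneously gives u = 0, v = 77/2.

u = 0, v = 77/2, minimum z = -77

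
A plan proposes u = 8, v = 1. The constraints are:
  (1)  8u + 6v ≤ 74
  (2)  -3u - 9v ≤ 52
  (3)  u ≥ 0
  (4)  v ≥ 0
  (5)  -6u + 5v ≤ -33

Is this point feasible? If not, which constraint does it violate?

(1): 70 ≤ 74 ✓
(2): -33 ≤ 52 ✓
(3): 8 ≥ 0 ✓
(4): 1 ≥ 0 ✓
(5): -43 ≤ -33 ✓

feasible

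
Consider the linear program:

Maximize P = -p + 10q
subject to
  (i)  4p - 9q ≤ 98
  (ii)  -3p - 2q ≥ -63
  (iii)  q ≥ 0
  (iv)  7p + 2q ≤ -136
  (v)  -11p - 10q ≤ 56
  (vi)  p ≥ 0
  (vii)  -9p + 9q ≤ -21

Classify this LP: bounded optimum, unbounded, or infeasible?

The boundaries -3p - 2q = -63 and q = 0 meet at (21, 0), but that point violates 7p + 2q ≤ -136. Every candidate vertex is excluded by some other constraint, so the feasible region is empty.

infeasible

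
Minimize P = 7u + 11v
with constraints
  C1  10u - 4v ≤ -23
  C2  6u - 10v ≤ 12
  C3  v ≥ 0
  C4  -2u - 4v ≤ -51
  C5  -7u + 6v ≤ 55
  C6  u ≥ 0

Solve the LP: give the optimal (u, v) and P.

u = 43/20, v = 467/40, minimum P = 5739/40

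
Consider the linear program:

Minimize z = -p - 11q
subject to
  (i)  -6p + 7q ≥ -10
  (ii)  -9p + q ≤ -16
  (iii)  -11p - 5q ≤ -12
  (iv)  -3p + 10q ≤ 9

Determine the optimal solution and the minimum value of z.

p = 163/39, q = 28/13, minimum z = -1087/39

Extreme points and z = -p - 11q:
  (34/19, 2/19) → z = -56/19
  (163/39, 28/13) → z = -1087/39
  (169/87, 43/29) → z = -1588/87

The binding constraints are -6p + 7q = -10 and -3p + 10q = 9.
Solving simultaneously gives p = 163/39, q = 28/13.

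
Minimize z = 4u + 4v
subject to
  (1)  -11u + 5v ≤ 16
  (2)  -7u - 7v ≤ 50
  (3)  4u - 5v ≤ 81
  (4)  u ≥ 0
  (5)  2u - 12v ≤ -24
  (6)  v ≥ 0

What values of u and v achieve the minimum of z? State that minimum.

u = 0, v = 2, minimum z = 8

Corner points and z = 4u + 4v:
  (0, 16/5) → z = 64/5
  (546/19, 129/19) → z = 2700/19
  (0, 2) → z = 8
The feasible region is unbounded (it extends along (5, 11), (5, 4)), but z strictly increases along every unbounded feasible direction, so there is no improving ray and the minimum is attained at a vertex.

At the optimal vertex, u = 0 and 2u - 12v = -24.
Solving simultaneously gives u = 0, v = 2.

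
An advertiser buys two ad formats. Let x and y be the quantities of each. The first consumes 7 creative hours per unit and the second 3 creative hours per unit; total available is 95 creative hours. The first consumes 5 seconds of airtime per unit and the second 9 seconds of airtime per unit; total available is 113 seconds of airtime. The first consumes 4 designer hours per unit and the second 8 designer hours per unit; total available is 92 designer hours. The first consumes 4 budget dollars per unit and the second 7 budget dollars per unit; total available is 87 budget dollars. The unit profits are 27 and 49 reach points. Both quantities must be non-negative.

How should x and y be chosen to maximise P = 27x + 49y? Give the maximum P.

Vertices and P = 27x + 49y:
  (0, 0) → P = 0
  (0, 23/2) → P = 1127/2
  (95/7, 0) → P = 2565/7
  (11, 6) → P = 591

x = 11, y = 6, maximum P = 591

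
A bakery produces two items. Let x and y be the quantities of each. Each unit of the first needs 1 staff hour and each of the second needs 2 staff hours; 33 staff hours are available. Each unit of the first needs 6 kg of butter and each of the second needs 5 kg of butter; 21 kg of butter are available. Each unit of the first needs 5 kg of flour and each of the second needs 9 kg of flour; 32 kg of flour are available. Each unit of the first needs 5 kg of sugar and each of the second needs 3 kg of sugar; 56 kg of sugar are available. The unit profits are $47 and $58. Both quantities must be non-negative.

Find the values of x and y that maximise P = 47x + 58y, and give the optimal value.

Extreme points and P = 47x + 58y:
  (0, 0) → P = 0
  (0, 32/9) → P = 1856/9
  (7/2, 0) → P = 329/2
  (1, 3) → P = 221

The optimum lies where 6x + 5y = 21 and 5x + 9y = 32.
Solving simultaneously gives x = 1, y = 3.

x = 1, y = 3, maximum P = 221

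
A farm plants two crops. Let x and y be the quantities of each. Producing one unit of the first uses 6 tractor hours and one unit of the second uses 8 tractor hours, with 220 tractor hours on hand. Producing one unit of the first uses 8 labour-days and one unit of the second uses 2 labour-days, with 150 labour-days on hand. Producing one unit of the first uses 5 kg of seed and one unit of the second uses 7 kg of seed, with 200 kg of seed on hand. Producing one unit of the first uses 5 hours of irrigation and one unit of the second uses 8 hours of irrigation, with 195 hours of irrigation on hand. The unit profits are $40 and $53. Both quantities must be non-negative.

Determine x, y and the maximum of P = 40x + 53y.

x = 15, y = 15, maximum P = 1395

Extreme points and P = 40x + 53y:
  (0, 0) → P = 0
  (0, 195/8) → P = 10335/8
  (75/4, 0) → P = 750
  (15, 15) → P = 1395

The optimum lies where 8x + 2y = 150 and 5x + 8y = 195.
Solving simultaneously gives x = 15, y = 15.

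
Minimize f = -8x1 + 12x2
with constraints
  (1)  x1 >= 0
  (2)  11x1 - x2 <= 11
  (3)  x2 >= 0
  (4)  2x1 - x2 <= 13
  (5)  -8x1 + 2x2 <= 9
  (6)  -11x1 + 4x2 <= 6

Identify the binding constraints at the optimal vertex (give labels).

(2) and (3)

Vertices and f = -8x1 + 12x2:
  (0, 0) → f = 0
  (0, 3/2) → f = 18
  (1, 0) → f = -8
  (50/33, 17/3) → f = 1844/33

The minimum is at (1, 0). Substituting into each constraint, equality holds for (2) and (3); the remaining constraints have slack.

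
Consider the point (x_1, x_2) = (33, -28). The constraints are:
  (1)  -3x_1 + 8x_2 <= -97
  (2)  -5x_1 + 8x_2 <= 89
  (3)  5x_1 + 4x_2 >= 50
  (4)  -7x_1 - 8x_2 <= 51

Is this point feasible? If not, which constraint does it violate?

(1): -323 ≤ -97 ✓
(2): -389 ≤ 89 ✓
(3): 53 ≥ 50 ✓
(4): -7 ≤ 51 ✓

feasible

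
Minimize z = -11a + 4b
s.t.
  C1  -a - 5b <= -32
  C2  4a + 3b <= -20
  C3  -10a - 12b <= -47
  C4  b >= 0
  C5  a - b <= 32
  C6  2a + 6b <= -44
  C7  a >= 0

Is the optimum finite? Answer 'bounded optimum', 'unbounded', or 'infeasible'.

The boundaries 2a + 6b = -44 and a = 0 meet at (0, -22/3), but that point violates -a - 5b ≤ -32. Every candidate vertex is excluded by some other constraint, so the feasible region is empty.

infeasible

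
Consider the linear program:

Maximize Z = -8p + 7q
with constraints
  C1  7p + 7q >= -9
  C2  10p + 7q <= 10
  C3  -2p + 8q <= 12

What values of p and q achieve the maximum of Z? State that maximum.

p = -78/35, q = 33/35, maximum Z = 171/7

Extreme points and Z = -8p + 7q:
  (19/3, -160/21) → Z = -104
  (-78/35, 33/35) → Z = 171/7
  (-2/47, 70/47) → Z = 506/47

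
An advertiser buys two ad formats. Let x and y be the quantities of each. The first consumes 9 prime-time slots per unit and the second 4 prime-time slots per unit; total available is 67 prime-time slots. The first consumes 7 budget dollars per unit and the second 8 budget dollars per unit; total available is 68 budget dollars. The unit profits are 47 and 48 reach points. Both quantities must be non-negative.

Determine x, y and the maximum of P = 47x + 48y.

x = 6, y = 13/4, maximum P = 438

At the optimal vertex, 9x + 4y = 67 and 7x + 8y = 68.
Solving simultaneously gives x = 6, y = 13/4.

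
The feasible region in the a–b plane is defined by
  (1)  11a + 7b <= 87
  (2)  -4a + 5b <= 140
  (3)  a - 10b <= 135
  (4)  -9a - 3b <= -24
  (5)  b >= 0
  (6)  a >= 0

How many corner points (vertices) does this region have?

Intersecting each pair of boundary lines and keeping only the points that satisfy every inequality leaves:
  (87/11, 0)
  (0, 87/7)
  (8/3, 0)
  (0, 8)

4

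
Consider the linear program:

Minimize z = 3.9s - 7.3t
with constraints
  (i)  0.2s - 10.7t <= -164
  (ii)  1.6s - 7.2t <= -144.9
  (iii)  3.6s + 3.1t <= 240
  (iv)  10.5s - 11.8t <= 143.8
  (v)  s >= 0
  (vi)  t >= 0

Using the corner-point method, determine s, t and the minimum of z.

Corner points and z = 3.9s - 7.3t:
  (127881/3088, 22641/772) → z = -1623813/30880
  (0, 161/8) → z = -11753/80
  (0, 2400/31) → z = -17520/31

s = 0, t = 2400/31, minimum z = -17520/31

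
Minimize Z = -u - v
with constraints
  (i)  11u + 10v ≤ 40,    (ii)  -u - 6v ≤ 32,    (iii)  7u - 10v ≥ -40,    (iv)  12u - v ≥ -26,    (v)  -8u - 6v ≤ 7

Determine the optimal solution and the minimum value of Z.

Feasible corners and Z = -u - v:
  (10, -7) → Z = -3
  (0, 4) → Z = -4
  (25/7, -83/14) → Z = 33/14
  (-220/113, 298/113) → Z = -78/113
  (-163/80, 31/20) → Z = 39/80

At the optimal vertex, 11u + 10v = 40 and 7u - 10v = -40.
Solving simultaneously gives u = 0, v = 4.

u = 0, v = 4, minimum Z = -4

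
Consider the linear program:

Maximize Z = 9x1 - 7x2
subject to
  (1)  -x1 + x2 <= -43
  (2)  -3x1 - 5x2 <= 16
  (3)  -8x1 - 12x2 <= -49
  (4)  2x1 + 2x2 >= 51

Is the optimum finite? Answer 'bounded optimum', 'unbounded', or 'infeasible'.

unbounded

From the feasible point (137/4, -35/4), moving in the direction (1, 1) keeps every constraint satisfied while Z increases without bound.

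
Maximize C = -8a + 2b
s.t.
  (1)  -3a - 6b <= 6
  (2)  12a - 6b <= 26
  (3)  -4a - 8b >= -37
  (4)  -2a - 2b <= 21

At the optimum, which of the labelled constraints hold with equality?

Extreme points and C = -8a + 2b:
  (4/3, -5/3) → C = -14
  (-19, 17/2) → C = 169
  (43/12, 17/6) → C = -23
  (-121/4, 79/4) → C = 563/2

The maximum is at (-121/4, 79/4). Substituting into each constraint, equality holds for (3) and (4); the remaining constraints have slack.

(3) and (4)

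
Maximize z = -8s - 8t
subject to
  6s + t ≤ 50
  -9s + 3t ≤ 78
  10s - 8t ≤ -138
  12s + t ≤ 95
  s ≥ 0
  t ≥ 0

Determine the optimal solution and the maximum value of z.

Feasible corners and z = -8s - 8t:
  (8/3, 34) → z = -880/3
  (131/29, 664/29) → z = -6360/29
  (0, 26) → z = -208
  (0, 69/4) → z = -138

The binding constraints are 10s - 8t = -138 and s = 0.
Solving simultaneously gives s = 0, t = 69/4.

s = 0, t = 69/4, maximum z = -138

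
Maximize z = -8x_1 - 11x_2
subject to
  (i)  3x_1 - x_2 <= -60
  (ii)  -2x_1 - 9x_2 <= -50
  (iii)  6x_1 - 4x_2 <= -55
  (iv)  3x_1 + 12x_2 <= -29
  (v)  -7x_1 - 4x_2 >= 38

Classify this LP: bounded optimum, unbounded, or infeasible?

From the feasible point (-287, 208/3), moving in the direction (-9, 2) keeps every constraint satisfied while z increases without bound.

unbounded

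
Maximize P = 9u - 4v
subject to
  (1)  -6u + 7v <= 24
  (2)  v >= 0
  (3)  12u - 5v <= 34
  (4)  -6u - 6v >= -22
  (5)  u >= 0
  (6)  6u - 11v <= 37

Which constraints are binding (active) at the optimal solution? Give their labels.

Vertices and P = 9u - 4v:
  (5/39, 46/13) → P = -13
  (0, 24/7) → P = -96/7
  (17/6, 0) → P = 51/2
  (0, 0) → P = 0
  (157/51, 10/17) → P = 431/17

The maximum is at (17/6, 0). Substituting into each constraint, equality holds for (2) and (3); the remaining constraints have slack.

(2) and (3)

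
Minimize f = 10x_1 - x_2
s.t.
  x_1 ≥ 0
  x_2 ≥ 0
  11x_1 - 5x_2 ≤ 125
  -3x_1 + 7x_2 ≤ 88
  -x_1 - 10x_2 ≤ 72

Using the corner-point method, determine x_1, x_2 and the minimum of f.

x_1 = 0, x_2 = 88/7, minimum f = -88/7

The binding constraints are x_1 = 0 and -3x_1 + 7x_2 = 88.
Solving simultaneously gives x_1 = 0, x_2 = 88/7.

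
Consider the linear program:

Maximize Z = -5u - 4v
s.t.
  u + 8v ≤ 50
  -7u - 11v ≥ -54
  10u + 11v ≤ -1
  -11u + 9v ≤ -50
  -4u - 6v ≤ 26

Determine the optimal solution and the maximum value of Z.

Vertices and Z = -5u - 4v:
  (541/211, -511/211) → Z = -661/211
  (35/2, -16) → Z = -47/2
  (11/17, -81/17) → Z = 269/17

The binding constraints are -11u + 9v = -50 and -4u - 6v = 26.
Solving simultaneously gives u = 11/17, v = -81/17.

u = 11/17, v = -81/17, maximum Z = 269/17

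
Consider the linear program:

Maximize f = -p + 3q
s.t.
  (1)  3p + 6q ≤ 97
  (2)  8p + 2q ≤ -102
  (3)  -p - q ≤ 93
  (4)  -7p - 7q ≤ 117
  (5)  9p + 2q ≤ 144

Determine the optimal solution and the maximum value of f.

p = -1381/21, q = 1030/21, maximum f = 4471/21

Extreme points and f = -p + 3q:
  (-403/21, 541/21) → f = 2026/21
  (-1381/21, 1030/21) → f = 4471/21
  (-80/7, -37/7) → f = -31/7

The binding constraints are 3p + 6q = 97 and -7p - 7q = 117.
Solving simultaneously gives p = -1381/21, q = 1030/21.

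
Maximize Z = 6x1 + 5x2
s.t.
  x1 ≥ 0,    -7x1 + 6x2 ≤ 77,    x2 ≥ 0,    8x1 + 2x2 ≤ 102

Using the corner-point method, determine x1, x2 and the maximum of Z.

Extreme points and Z = 6x1 + 5x2:
  (0, 77/6) → Z = 385/6
  (0, 0) → Z = 0
  (229/31, 665/31) → Z = 4699/31
  (51/4, 0) → Z = 153/2

The optimum lies where -7x1 + 6x2 = 77 and 8x1 + 2x2 = 102.
Solving simultaneously gives x1 = 229/31, x2 = 665/31.

x1 = 229/31, x2 = 665/31, maximum Z = 4699/31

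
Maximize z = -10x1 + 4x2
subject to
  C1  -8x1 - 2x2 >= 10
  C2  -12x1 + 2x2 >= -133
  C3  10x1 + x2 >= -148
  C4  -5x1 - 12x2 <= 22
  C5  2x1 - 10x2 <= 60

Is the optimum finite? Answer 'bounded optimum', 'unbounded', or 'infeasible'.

bounded optimum

Extreme points and z = -10x1 + 4x2:
  (-143/6, 271/3) → z = 1799/3
  (-38/43, -63/43) → z = 128/43
  (-1754/115, 104/23) → z = 3924/23
The feasible region has finitely many vertices and no improving ray; the maximum is 1799/3 at (-143/6, 271/3).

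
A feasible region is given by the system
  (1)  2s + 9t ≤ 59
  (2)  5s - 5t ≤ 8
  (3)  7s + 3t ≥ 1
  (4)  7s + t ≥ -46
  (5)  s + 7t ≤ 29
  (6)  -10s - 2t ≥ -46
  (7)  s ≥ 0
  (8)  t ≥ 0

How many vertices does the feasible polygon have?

6

Pairwise boundary intersections that survive every other constraint:
  (41/10, 5/2)
  (8/5, 0)
  (0, 1/3)
  (1/7, 0)
  (66/17, 61/17)
  (0, 29/7)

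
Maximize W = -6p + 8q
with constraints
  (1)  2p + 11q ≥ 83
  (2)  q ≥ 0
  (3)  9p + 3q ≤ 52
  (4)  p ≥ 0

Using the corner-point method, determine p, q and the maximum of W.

p = 0, q = 52/3, maximum W = 416/3

Feasible corners and W = -6p + 8q:
  (323/93, 643/93) → W = 3206/93
  (0, 83/11) → W = 664/11
  (0, 52/3) → W = 416/3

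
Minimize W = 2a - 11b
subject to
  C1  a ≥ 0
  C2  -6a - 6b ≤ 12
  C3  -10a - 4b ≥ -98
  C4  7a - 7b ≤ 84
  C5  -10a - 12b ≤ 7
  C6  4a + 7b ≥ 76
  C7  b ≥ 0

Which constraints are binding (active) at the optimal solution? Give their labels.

Extreme points and W = 2a - 11b:
  (0, 49/2) → W = -539/2
  (0, 76/7) → W = -836/7
  (191/27, 184/27) → W = -1642/27

The minimum is at (0, 49/2). Substituting into each constraint, equality holds for C1 and C3; the remaining constraints have slack.

C1 and C3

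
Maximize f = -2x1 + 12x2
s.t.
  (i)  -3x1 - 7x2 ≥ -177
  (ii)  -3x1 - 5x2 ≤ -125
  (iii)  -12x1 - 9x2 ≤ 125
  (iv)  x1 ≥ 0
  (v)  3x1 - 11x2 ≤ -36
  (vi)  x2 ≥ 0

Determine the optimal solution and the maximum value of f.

x1 = 0, x2 = 177/7, maximum f = 2124/7

Feasible corners and f = -2x1 + 12x2:
  (0, 177/7) → f = 2124/7
  (565/18, 71/6) → f = 713/9
  (0, 25) → f = 300
  (1195/48, 161/16) → f = 1703/24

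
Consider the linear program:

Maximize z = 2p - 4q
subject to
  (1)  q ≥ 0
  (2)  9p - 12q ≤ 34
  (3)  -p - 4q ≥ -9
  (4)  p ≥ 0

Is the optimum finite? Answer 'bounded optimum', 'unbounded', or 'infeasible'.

bounded optimum

Corner points and z = 2p - 4q:
  (34/9, 0) → z = 68/9
  (0, 0) → z = 0
  (61/12, 47/48) → z = 25/4
  (0, 9/4) → z = -9
The feasible region has finitely many vertices and no improving ray; the maximum is 68/9 at (34/9, 0).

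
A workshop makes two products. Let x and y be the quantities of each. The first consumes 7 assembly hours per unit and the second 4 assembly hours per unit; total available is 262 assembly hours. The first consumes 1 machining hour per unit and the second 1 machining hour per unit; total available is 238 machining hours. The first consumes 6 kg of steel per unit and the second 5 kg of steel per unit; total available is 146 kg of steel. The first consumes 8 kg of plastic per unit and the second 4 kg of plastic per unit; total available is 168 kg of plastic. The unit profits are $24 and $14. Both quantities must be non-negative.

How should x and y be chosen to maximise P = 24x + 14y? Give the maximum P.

x = 16, y = 10, maximum P = 524

Extreme points and P = 24x + 14y:
  (0, 0) → P = 0
  (0, 146/5) → P = 2044/5
  (21, 0) → P = 504
  (16, 10) → P = 524

At the optimal vertex, 6x + 5y = 146 and 8x + 4y = 168.
Solving simultaneously gives x = 16, y = 10.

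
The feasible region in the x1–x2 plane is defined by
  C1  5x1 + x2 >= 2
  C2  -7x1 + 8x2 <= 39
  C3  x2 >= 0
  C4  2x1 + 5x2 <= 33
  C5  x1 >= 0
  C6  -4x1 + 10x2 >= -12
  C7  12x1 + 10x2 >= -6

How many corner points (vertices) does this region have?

6

The feasible vertices (each the meet of two boundaries and inside every other half-plane) are:
  (2/5, 0)
  (0, 2)
  (23/17, 103/17)
  (0, 39/8)
  (3, 0)
  (39/4, 27/10)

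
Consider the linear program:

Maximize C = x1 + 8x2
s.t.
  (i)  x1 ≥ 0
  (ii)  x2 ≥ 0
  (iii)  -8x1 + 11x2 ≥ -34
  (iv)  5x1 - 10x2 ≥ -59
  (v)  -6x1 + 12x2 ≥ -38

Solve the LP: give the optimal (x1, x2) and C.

The binding constraints are -8x1 + 11x2 = -34 and 5x1 - 10x2 = -59.
Solving simultaneously gives x1 = 989/25, x2 = 642/25.

x1 = 989/25, x2 = 642/25, maximum C = 245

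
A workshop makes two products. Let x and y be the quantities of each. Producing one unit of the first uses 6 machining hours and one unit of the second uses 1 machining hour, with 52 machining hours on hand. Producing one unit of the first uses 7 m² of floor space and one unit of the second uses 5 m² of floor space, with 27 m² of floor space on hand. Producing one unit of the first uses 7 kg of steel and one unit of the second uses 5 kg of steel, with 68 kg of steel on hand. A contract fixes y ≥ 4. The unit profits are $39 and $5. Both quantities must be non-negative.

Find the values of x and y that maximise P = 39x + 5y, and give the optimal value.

x = 1, y = 4, maximum P = 59

Vertices and P = 39x + 5y:
  (0, 27/5) → P = 27
  (0, 4) → P = 20
  (1, 4) → P = 59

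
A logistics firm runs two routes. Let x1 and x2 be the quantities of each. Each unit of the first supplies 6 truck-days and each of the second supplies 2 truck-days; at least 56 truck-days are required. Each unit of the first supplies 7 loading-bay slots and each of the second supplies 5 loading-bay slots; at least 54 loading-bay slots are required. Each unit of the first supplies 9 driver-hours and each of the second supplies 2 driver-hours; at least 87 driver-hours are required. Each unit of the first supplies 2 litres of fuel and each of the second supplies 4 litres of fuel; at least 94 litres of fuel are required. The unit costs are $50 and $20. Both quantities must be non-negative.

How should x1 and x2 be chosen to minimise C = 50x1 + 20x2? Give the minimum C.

The feasible region is unbounded (it extends along (0, 1), (1, 0)), but C strictly increases along every unbounded feasible direction, so there is no improving ray and the minimum is attained at a vertex.

At the optimal vertex, 9x1 + 2x2 = 87 and 2x1 + 4x2 = 94.
Solving simultaneously gives x1 = 5, x2 = 21.

x1 = 5, x2 = 21, minimum C = 670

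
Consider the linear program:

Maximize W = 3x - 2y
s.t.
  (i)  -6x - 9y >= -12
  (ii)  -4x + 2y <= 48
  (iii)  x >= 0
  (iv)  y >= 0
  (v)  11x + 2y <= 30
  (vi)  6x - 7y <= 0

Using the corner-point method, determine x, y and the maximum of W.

x = 7/8, y = 3/4, maximum W = 9/8

Corner points and W = 3x - 2y:
  (0, 4/3) → W = -8/3
  (7/8, 3/4) → W = 9/8
  (0, 0) → W = 0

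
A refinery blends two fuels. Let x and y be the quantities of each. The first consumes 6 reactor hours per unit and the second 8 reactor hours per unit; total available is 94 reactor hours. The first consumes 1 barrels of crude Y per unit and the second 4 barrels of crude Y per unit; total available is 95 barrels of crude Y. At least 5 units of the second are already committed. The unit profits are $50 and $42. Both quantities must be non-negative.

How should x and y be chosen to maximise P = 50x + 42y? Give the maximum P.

Corner points and P = 50x + 42y:
  (0, 47/4) → P = 987/2
  (0, 5) → P = 210
  (9, 5) → P = 660

x = 9, y = 5, maximum P = 660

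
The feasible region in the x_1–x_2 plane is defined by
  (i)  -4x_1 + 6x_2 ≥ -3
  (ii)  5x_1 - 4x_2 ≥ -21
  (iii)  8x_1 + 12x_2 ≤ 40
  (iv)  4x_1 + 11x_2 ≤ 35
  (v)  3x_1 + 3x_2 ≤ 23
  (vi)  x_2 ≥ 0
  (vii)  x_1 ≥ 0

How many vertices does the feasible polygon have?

Intersecting each pair of boundary lines and keeping only the points that satisfy every inequality leaves:
  (23/8, 17/12)
  (3/4, 0)
  (1/2, 3)
  (0, 35/11)
  (0, 0)

5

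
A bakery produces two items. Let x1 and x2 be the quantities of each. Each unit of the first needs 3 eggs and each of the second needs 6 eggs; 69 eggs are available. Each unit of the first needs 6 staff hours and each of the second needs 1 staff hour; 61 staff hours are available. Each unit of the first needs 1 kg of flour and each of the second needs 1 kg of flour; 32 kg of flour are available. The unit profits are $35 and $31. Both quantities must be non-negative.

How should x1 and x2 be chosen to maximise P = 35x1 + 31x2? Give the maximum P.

Vertices and P = 35x1 + 31x2:
  (0, 0) → P = 0
  (0, 23/2) → P = 713/2
  (61/6, 0) → P = 2135/6
  (9, 7) → P = 532

The binding constraints are 3x1 + 6x2 = 69 and 6x1 + x2 = 61.
Solving simultaneously gives x1 = 9, x2 = 7.

x1 = 9, x2 = 7, maximum P = 532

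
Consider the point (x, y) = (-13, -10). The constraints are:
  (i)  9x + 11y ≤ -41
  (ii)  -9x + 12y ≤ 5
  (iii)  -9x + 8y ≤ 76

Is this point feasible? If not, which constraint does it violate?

(i): -227 ≤ -41 ✓
(ii): -3 ≤ 5 ✓
(iii): 37 ≤ 76 ✓

feasible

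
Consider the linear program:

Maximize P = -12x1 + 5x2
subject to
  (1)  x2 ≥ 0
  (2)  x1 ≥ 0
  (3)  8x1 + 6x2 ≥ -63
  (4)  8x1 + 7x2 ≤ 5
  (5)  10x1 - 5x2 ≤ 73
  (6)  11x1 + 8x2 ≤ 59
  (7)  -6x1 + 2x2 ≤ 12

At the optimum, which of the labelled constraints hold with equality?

(2) and (4)

Feasible corners and P = -12x1 + 5x2:
  (0, 0) → P = 0
  (5/8, 0) → P = -15/2
  (0, 5/7) → P = 25/7

The maximum is at (0, 5/7). Substituting into each constraint, equality holds for (2) and (4); the remaining constraints have slack.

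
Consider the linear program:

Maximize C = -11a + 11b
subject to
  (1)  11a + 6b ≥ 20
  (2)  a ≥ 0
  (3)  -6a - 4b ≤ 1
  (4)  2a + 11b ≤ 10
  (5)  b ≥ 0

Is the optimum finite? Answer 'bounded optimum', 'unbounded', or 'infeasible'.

bounded optimum

Extreme points and C = -11a + 11b:
  (160/109, 70/109) → C = -990/109
  (20/11, 0) → C = -20
  (5, 0) → C = -55
The feasible region has finitely many vertices and no improving ray; the maximum is -990/109 at (160/109, 70/109).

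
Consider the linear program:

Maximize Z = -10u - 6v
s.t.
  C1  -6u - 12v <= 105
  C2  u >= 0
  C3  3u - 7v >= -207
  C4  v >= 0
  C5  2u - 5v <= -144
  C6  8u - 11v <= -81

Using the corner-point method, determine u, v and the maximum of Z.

Extreme points and Z = -10u - 6v:
  (0, 207/7) → Z = -1242/7
  (0, 144/5) → Z = -864/5
  (1710/23, 1413/23) → Z = -25578/23
  (131/2, 55) → Z = -985

u = 0, v = 144/5, maximum Z = -864/5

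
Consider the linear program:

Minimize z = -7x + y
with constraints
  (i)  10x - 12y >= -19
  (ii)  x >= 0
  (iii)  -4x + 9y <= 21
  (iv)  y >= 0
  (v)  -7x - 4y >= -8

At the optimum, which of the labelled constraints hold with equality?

(iv) and (v)

Extreme points and z = -7x + y:
  (0, 19/12) → z = 19/12
  (5/31, 213/124) → z = 73/124
  (0, 0) → z = 0
  (8/7, 0) → z = -8

The minimum is at (8/7, 0). Substituting into each constraint, equality holds for (iv) and (v); the remaining constraints have slack.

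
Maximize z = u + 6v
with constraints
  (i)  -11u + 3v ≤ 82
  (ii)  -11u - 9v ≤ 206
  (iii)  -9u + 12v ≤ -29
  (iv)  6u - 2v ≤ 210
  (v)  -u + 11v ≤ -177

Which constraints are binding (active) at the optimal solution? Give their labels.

Vertices and z = u + 6v:
  (739/38, -1773/38) → z = -521/2
  (-673/130, -2153/130) → z = -13591/130
  (489/16, -213/16) → z = -789/16

The maximum is at (489/16, -213/16). Substituting into each constraint, equality holds for (iv) and (v); the remaining constraints have slack.

(iv) and (v)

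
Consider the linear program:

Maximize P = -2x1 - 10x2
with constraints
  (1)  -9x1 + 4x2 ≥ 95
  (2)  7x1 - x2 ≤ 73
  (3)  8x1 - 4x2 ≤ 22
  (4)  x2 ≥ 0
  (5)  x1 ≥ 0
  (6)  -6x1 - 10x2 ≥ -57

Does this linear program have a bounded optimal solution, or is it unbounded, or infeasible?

infeasible

The boundaries -9x1 + 4x2 = 95 and 7x1 - x2 = 73 meet at (387/19, 1322/19), but that point violates -6x1 - 10x2 ≥ -57. Every candidate vertex is excluded by some other constraint, so the feasible region is empty.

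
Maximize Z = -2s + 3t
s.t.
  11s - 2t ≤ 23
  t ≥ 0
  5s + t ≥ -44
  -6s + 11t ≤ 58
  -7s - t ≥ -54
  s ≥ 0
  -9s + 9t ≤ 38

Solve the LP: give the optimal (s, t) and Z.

s = 104/45, t = 98/15, maximum Z = 674/45

Vertices and Z = -2s + 3t:
  (23/11, 0) → Z = -46/11
  (369/109, 776/109) → Z = 1590/109
  (0, 0) → Z = 0
  (104/45, 98/15) → Z = 674/45
  (0, 38/9) → Z = 38/3

At the optimal vertex, -6s + 11t = 58 and -9s + 9t = 38.
Solving simultaneously gives s = 104/45, t = 98/15.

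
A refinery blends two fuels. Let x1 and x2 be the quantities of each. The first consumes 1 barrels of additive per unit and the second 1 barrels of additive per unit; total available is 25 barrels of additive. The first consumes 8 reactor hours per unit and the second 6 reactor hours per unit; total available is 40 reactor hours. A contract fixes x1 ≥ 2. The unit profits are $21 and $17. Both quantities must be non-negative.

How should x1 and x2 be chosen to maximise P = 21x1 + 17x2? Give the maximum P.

Vertices and P = 21x1 + 17x2:
  (5, 0) → P = 105
  (2, 0) → P = 42
  (2, 4) → P = 110

x1 = 2, x2 = 4, maximum P = 110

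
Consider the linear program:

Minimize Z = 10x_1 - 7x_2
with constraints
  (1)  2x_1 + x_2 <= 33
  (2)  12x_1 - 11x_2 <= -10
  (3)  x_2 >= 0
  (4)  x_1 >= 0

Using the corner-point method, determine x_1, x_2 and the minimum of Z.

x_1 = 0, x_2 = 33, minimum Z = -231

Corner points and Z = 10x_1 - 7x_2:
  (353/34, 208/17) → Z = 309/17
  (0, 33) → Z = -231
  (0, 10/11) → Z = -70/11

The optimum lies where 2x_1 + x_2 = 33 and x_1 = 0.
Solving simultaneously gives x_1 = 0, x_2 = 33.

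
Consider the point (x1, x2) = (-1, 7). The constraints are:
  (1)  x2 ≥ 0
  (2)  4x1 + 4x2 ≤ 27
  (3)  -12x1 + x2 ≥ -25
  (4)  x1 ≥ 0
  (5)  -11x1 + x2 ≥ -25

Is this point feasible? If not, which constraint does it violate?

Constraint (4): x1 = -1, which is not ≥ 0. All other constraints are satisfied.

not feasible — violates (4)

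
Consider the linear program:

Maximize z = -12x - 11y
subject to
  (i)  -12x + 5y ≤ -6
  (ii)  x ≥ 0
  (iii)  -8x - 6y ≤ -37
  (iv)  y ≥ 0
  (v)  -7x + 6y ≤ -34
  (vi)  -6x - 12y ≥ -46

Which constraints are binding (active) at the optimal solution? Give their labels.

(iv) and (v)

Vertices and z = -12x - 11y:
  (34/7, 0) → z = -408/7
  (23/3, 0) → z = -92
  (57/10, 59/60) → z = -4753/60

The maximum is at (34/7, 0). Substituting into each constraint, equality holds for (iv) and (v); the remaining constraints have slack.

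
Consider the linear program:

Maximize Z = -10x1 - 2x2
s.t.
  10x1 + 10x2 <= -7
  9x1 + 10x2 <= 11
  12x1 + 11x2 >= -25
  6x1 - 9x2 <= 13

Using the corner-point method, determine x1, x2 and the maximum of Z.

Extreme points and Z = -10x1 - 2x2:
  (-173/10, 83/5) → Z = 699/5
  (67/150, -86/75) → Z = -163/75
  (-41/87, -51/29) → Z = 716/87

x1 = -173/10, x2 = 83/5, maximum Z = 699/5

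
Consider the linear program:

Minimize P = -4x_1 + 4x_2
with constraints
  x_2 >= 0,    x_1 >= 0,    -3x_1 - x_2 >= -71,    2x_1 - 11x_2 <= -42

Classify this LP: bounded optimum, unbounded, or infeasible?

bounded optimum

Extreme points and P = -4x_1 + 4x_2:
  (0, 71) → P = 284
  (0, 42/11) → P = 168/11
  (739/35, 268/35) → P = -1884/35
The feasible region has finitely many vertices and no improving ray; the minimum is -1884/35 at (739/35, 268/35).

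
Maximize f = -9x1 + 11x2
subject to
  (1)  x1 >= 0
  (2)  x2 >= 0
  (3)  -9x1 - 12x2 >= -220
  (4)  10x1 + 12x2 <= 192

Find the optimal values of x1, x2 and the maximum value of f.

x1 = 0, x2 = 16, maximum f = 176

Feasible corners and f = -9x1 + 11x2:
  (0, 0) → f = 0
  (0, 16) → f = 176
  (96/5, 0) → f = -864/5

At the optimal vertex, x1 = 0 and 10x1 + 12x2 = 192.
Solving simultaneously gives x1 = 0, x2 = 16.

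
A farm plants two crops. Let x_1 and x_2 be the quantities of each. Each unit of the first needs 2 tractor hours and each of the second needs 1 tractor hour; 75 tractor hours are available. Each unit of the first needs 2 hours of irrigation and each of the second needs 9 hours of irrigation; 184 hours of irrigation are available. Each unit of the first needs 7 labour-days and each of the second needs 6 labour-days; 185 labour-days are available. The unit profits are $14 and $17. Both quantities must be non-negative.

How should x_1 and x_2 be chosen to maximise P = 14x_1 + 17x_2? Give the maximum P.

Feasible corners and P = 14x_1 + 17x_2:
  (0, 0) → P = 0
  (0, 184/9) → P = 3128/9
  (185/7, 0) → P = 370
  (11, 18) → P = 460

The optimum lies where 2x_1 + 9x_2 = 184 and 7x_1 + 6x_2 = 185.
Solving simultaneously gives x_1 = 11, x_2 = 18.

x_1 = 11, x_2 = 18, maximum P = 460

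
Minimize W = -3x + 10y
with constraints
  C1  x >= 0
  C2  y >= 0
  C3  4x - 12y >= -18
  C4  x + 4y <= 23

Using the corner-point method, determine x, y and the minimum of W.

The binding constraints are y = 0 and x + 4y = 23.
Solving simultaneously gives x = 23, y = 0.

x = 23, y = 0, minimum W = -69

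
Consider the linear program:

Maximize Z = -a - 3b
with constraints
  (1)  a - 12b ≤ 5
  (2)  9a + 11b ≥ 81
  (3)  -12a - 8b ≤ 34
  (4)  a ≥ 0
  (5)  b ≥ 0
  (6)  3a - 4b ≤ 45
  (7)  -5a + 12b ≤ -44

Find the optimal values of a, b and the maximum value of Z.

Extreme points and Z = -a - 3b:
  (65/4, 15/16) → Z = -305/16
  (39/4, 19/48) → Z = -175/16
  (91/4, 93/16) → Z = -643/16

a = 39/4, b = 19/48, maximum Z = -175/16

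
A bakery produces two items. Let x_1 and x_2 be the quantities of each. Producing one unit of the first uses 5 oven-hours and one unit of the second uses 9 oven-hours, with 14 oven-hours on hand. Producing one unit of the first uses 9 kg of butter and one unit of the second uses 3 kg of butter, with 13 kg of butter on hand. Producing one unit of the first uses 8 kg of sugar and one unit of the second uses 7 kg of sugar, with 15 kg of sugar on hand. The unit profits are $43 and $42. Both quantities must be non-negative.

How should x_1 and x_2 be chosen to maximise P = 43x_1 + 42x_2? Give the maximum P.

Feasible corners and P = 43x_1 + 42x_2:
  (0, 0) → P = 0
  (0, 14/9) → P = 196/3
  (13/9, 0) → P = 559/9
  (1, 1) → P = 85
  (46/39, 31/39) → P = 3280/39

The binding constraints are 5x_1 + 9x_2 = 14 and 8x_1 + 7x_2 = 15.
Solving simultaneously gives x_1 = 1, x_2 = 1.

x_1 = 1, x_2 = 1, maximum P = 85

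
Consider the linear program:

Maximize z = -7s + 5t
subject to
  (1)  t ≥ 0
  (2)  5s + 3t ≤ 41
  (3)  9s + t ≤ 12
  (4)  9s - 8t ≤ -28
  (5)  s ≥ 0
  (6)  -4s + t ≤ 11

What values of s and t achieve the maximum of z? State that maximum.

Vertices and z = -7s + 5t:
  (68/81, 40/9) → z = 1324/81
  (1/13, 147/13) → z = 56
  (0, 7/2) → z = 35/2
  (0, 11) → z = 55

s = 1/13, t = 147/13, maximum z = 56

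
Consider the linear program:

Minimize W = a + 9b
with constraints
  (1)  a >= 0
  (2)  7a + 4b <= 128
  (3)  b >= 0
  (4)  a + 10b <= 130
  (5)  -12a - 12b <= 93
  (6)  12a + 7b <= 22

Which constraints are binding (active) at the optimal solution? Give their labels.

Extreme points and W = a + 9b:
  (0, 0) → W = 0
  (0, 22/7) → W = 198/7
  (11/6, 0) → W = 11/6

The minimum is at (0, 0). Substituting into each constraint, equality holds for (1) and (3); the remaining constraints have slack.

(1) and (3)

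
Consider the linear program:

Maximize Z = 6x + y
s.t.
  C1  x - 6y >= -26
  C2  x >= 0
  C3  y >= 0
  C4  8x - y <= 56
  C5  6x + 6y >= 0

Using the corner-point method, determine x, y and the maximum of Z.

x = 362/47, y = 264/47, maximum Z = 2436/47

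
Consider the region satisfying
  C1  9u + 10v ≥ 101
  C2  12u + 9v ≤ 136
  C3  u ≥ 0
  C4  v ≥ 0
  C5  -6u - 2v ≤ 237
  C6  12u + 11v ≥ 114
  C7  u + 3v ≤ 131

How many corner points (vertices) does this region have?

Intersecting each pair of boundary lines and keeping only the points that satisfy every inequality leaves:
  (101/9, 0)
  (29/21, 62/7)
  (0, 136/9)
  (34/3, 0)
  (0, 114/11)

5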